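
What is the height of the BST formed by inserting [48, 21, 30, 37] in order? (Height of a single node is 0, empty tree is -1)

Insertion order: [48, 21, 30, 37]
Tree (level-order array): [48, 21, None, None, 30, None, 37]
Compute height bottom-up (empty subtree = -1):
  height(37) = 1 + max(-1, -1) = 0
  height(30) = 1 + max(-1, 0) = 1
  height(21) = 1 + max(-1, 1) = 2
  height(48) = 1 + max(2, -1) = 3
Height = 3


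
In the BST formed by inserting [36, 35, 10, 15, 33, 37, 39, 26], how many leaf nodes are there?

Tree built from: [36, 35, 10, 15, 33, 37, 39, 26]
Tree (level-order array): [36, 35, 37, 10, None, None, 39, None, 15, None, None, None, 33, 26]
Rule: A leaf has 0 children.
Per-node child counts:
  node 36: 2 child(ren)
  node 35: 1 child(ren)
  node 10: 1 child(ren)
  node 15: 1 child(ren)
  node 33: 1 child(ren)
  node 26: 0 child(ren)
  node 37: 1 child(ren)
  node 39: 0 child(ren)
Matching nodes: [26, 39]
Count of leaf nodes: 2


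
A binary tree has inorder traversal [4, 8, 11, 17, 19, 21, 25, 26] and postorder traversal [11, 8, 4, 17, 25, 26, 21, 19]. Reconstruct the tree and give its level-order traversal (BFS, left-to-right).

Inorder:   [4, 8, 11, 17, 19, 21, 25, 26]
Postorder: [11, 8, 4, 17, 25, 26, 21, 19]
Algorithm: postorder visits root last, so walk postorder right-to-left;
each value is the root of the current inorder slice — split it at that
value, recurse on the right subtree first, then the left.
Recursive splits:
  root=19; inorder splits into left=[4, 8, 11, 17], right=[21, 25, 26]
  root=21; inorder splits into left=[], right=[25, 26]
  root=26; inorder splits into left=[25], right=[]
  root=25; inorder splits into left=[], right=[]
  root=17; inorder splits into left=[4, 8, 11], right=[]
  root=4; inorder splits into left=[], right=[8, 11]
  root=8; inorder splits into left=[], right=[11]
  root=11; inorder splits into left=[], right=[]
Reconstructed level-order: [19, 17, 21, 4, 26, 8, 25, 11]


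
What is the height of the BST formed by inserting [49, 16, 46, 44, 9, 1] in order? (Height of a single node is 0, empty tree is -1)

Insertion order: [49, 16, 46, 44, 9, 1]
Tree (level-order array): [49, 16, None, 9, 46, 1, None, 44]
Compute height bottom-up (empty subtree = -1):
  height(1) = 1 + max(-1, -1) = 0
  height(9) = 1 + max(0, -1) = 1
  height(44) = 1 + max(-1, -1) = 0
  height(46) = 1 + max(0, -1) = 1
  height(16) = 1 + max(1, 1) = 2
  height(49) = 1 + max(2, -1) = 3
Height = 3


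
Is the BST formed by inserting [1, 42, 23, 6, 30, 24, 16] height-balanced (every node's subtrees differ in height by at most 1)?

Tree (level-order array): [1, None, 42, 23, None, 6, 30, None, 16, 24]
Definition: a tree is height-balanced if, at every node, |h(left) - h(right)| <= 1 (empty subtree has height -1).
Bottom-up per-node check:
  node 16: h_left=-1, h_right=-1, diff=0 [OK], height=0
  node 6: h_left=-1, h_right=0, diff=1 [OK], height=1
  node 24: h_left=-1, h_right=-1, diff=0 [OK], height=0
  node 30: h_left=0, h_right=-1, diff=1 [OK], height=1
  node 23: h_left=1, h_right=1, diff=0 [OK], height=2
  node 42: h_left=2, h_right=-1, diff=3 [FAIL (|2--1|=3 > 1)], height=3
  node 1: h_left=-1, h_right=3, diff=4 [FAIL (|-1-3|=4 > 1)], height=4
Node 42 violates the condition: |2 - -1| = 3 > 1.
Result: Not balanced


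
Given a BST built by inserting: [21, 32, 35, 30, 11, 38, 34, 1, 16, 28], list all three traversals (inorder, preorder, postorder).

Tree insertion order: [21, 32, 35, 30, 11, 38, 34, 1, 16, 28]
Tree (level-order array): [21, 11, 32, 1, 16, 30, 35, None, None, None, None, 28, None, 34, 38]
Inorder (L, root, R): [1, 11, 16, 21, 28, 30, 32, 34, 35, 38]
Preorder (root, L, R): [21, 11, 1, 16, 32, 30, 28, 35, 34, 38]
Postorder (L, R, root): [1, 16, 11, 28, 30, 34, 38, 35, 32, 21]


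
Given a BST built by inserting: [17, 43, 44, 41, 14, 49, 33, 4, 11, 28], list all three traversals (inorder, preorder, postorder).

Tree insertion order: [17, 43, 44, 41, 14, 49, 33, 4, 11, 28]
Tree (level-order array): [17, 14, 43, 4, None, 41, 44, None, 11, 33, None, None, 49, None, None, 28]
Inorder (L, root, R): [4, 11, 14, 17, 28, 33, 41, 43, 44, 49]
Preorder (root, L, R): [17, 14, 4, 11, 43, 41, 33, 28, 44, 49]
Postorder (L, R, root): [11, 4, 14, 28, 33, 41, 49, 44, 43, 17]


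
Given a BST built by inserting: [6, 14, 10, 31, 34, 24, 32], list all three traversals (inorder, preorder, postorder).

Tree insertion order: [6, 14, 10, 31, 34, 24, 32]
Tree (level-order array): [6, None, 14, 10, 31, None, None, 24, 34, None, None, 32]
Inorder (L, root, R): [6, 10, 14, 24, 31, 32, 34]
Preorder (root, L, R): [6, 14, 10, 31, 24, 34, 32]
Postorder (L, R, root): [10, 24, 32, 34, 31, 14, 6]


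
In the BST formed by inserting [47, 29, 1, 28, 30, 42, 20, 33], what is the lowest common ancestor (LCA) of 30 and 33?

Tree insertion order: [47, 29, 1, 28, 30, 42, 20, 33]
Tree (level-order array): [47, 29, None, 1, 30, None, 28, None, 42, 20, None, 33]
In a BST, the LCA of p=30, q=33 is the first node v on the
root-to-leaf path with p <= v <= q (go left if both < v, right if both > v).
Walk from root:
  at 47: both 30 and 33 < 47, go left
  at 29: both 30 and 33 > 29, go right
  at 30: 30 <= 30 <= 33, this is the LCA
LCA = 30


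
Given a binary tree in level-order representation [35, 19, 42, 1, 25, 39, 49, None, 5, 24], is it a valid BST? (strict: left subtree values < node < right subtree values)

Level-order array: [35, 19, 42, 1, 25, 39, 49, None, 5, 24]
Validate using subtree bounds (lo, hi): at each node, require lo < value < hi,
then recurse left with hi=value and right with lo=value.
Preorder trace (stopping at first violation):
  at node 35 with bounds (-inf, +inf): OK
  at node 19 with bounds (-inf, 35): OK
  at node 1 with bounds (-inf, 19): OK
  at node 5 with bounds (1, 19): OK
  at node 25 with bounds (19, 35): OK
  at node 24 with bounds (19, 25): OK
  at node 42 with bounds (35, +inf): OK
  at node 39 with bounds (35, 42): OK
  at node 49 with bounds (42, +inf): OK
No violation found at any node.
Result: Valid BST


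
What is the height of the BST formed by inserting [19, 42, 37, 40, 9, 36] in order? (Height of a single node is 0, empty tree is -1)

Insertion order: [19, 42, 37, 40, 9, 36]
Tree (level-order array): [19, 9, 42, None, None, 37, None, 36, 40]
Compute height bottom-up (empty subtree = -1):
  height(9) = 1 + max(-1, -1) = 0
  height(36) = 1 + max(-1, -1) = 0
  height(40) = 1 + max(-1, -1) = 0
  height(37) = 1 + max(0, 0) = 1
  height(42) = 1 + max(1, -1) = 2
  height(19) = 1 + max(0, 2) = 3
Height = 3


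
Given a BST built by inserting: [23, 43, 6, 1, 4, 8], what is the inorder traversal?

Tree insertion order: [23, 43, 6, 1, 4, 8]
Tree (level-order array): [23, 6, 43, 1, 8, None, None, None, 4]
Inorder traversal: [1, 4, 6, 8, 23, 43]


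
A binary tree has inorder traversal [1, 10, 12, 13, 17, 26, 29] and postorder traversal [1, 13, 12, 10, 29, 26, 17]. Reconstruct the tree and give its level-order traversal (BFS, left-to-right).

Inorder:   [1, 10, 12, 13, 17, 26, 29]
Postorder: [1, 13, 12, 10, 29, 26, 17]
Algorithm: postorder visits root last, so walk postorder right-to-left;
each value is the root of the current inorder slice — split it at that
value, recurse on the right subtree first, then the left.
Recursive splits:
  root=17; inorder splits into left=[1, 10, 12, 13], right=[26, 29]
  root=26; inorder splits into left=[], right=[29]
  root=29; inorder splits into left=[], right=[]
  root=10; inorder splits into left=[1], right=[12, 13]
  root=12; inorder splits into left=[], right=[13]
  root=13; inorder splits into left=[], right=[]
  root=1; inorder splits into left=[], right=[]
Reconstructed level-order: [17, 10, 26, 1, 12, 29, 13]


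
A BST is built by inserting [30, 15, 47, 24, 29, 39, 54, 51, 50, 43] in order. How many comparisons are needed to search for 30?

Search path for 30: 30
Found: True
Comparisons: 1


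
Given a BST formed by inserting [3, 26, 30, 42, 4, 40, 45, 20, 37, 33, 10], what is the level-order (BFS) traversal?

Tree insertion order: [3, 26, 30, 42, 4, 40, 45, 20, 37, 33, 10]
Tree (level-order array): [3, None, 26, 4, 30, None, 20, None, 42, 10, None, 40, 45, None, None, 37, None, None, None, 33]
BFS from the root, enqueuing left then right child of each popped node:
  queue [3] -> pop 3, enqueue [26], visited so far: [3]
  queue [26] -> pop 26, enqueue [4, 30], visited so far: [3, 26]
  queue [4, 30] -> pop 4, enqueue [20], visited so far: [3, 26, 4]
  queue [30, 20] -> pop 30, enqueue [42], visited so far: [3, 26, 4, 30]
  queue [20, 42] -> pop 20, enqueue [10], visited so far: [3, 26, 4, 30, 20]
  queue [42, 10] -> pop 42, enqueue [40, 45], visited so far: [3, 26, 4, 30, 20, 42]
  queue [10, 40, 45] -> pop 10, enqueue [none], visited so far: [3, 26, 4, 30, 20, 42, 10]
  queue [40, 45] -> pop 40, enqueue [37], visited so far: [3, 26, 4, 30, 20, 42, 10, 40]
  queue [45, 37] -> pop 45, enqueue [none], visited so far: [3, 26, 4, 30, 20, 42, 10, 40, 45]
  queue [37] -> pop 37, enqueue [33], visited so far: [3, 26, 4, 30, 20, 42, 10, 40, 45, 37]
  queue [33] -> pop 33, enqueue [none], visited so far: [3, 26, 4, 30, 20, 42, 10, 40, 45, 37, 33]
Result: [3, 26, 4, 30, 20, 42, 10, 40, 45, 37, 33]


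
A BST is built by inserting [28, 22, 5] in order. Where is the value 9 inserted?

Starting tree (level order): [28, 22, None, 5]
Insertion path: 28 -> 22 -> 5
Result: insert 9 as right child of 5
Final tree (level order): [28, 22, None, 5, None, None, 9]


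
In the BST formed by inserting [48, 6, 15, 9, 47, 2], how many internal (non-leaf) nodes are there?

Tree built from: [48, 6, 15, 9, 47, 2]
Tree (level-order array): [48, 6, None, 2, 15, None, None, 9, 47]
Rule: An internal node has at least one child.
Per-node child counts:
  node 48: 1 child(ren)
  node 6: 2 child(ren)
  node 2: 0 child(ren)
  node 15: 2 child(ren)
  node 9: 0 child(ren)
  node 47: 0 child(ren)
Matching nodes: [48, 6, 15]
Count of internal (non-leaf) nodes: 3


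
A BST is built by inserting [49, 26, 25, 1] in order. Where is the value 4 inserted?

Starting tree (level order): [49, 26, None, 25, None, 1]
Insertion path: 49 -> 26 -> 25 -> 1
Result: insert 4 as right child of 1
Final tree (level order): [49, 26, None, 25, None, 1, None, None, 4]


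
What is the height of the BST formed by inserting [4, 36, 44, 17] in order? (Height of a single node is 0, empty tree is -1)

Insertion order: [4, 36, 44, 17]
Tree (level-order array): [4, None, 36, 17, 44]
Compute height bottom-up (empty subtree = -1):
  height(17) = 1 + max(-1, -1) = 0
  height(44) = 1 + max(-1, -1) = 0
  height(36) = 1 + max(0, 0) = 1
  height(4) = 1 + max(-1, 1) = 2
Height = 2


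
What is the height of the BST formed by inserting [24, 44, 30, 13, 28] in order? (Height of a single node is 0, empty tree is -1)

Insertion order: [24, 44, 30, 13, 28]
Tree (level-order array): [24, 13, 44, None, None, 30, None, 28]
Compute height bottom-up (empty subtree = -1):
  height(13) = 1 + max(-1, -1) = 0
  height(28) = 1 + max(-1, -1) = 0
  height(30) = 1 + max(0, -1) = 1
  height(44) = 1 + max(1, -1) = 2
  height(24) = 1 + max(0, 2) = 3
Height = 3


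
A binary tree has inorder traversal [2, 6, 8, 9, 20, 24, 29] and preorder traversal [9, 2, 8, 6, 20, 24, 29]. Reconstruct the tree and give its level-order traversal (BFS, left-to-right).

Inorder:  [2, 6, 8, 9, 20, 24, 29]
Preorder: [9, 2, 8, 6, 20, 24, 29]
Algorithm: preorder visits root first, so consume preorder in order;
for each root, split the current inorder slice at that value into
left-subtree inorder and right-subtree inorder, then recurse.
Recursive splits:
  root=9; inorder splits into left=[2, 6, 8], right=[20, 24, 29]
  root=2; inorder splits into left=[], right=[6, 8]
  root=8; inorder splits into left=[6], right=[]
  root=6; inorder splits into left=[], right=[]
  root=20; inorder splits into left=[], right=[24, 29]
  root=24; inorder splits into left=[], right=[29]
  root=29; inorder splits into left=[], right=[]
Reconstructed level-order: [9, 2, 20, 8, 24, 6, 29]


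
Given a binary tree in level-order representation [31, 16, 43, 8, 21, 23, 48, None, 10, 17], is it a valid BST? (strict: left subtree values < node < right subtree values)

Level-order array: [31, 16, 43, 8, 21, 23, 48, None, 10, 17]
Validate using subtree bounds (lo, hi): at each node, require lo < value < hi,
then recurse left with hi=value and right with lo=value.
Preorder trace (stopping at first violation):
  at node 31 with bounds (-inf, +inf): OK
  at node 16 with bounds (-inf, 31): OK
  at node 8 with bounds (-inf, 16): OK
  at node 10 with bounds (8, 16): OK
  at node 21 with bounds (16, 31): OK
  at node 17 with bounds (16, 21): OK
  at node 43 with bounds (31, +inf): OK
  at node 23 with bounds (31, 43): VIOLATION
Node 23 violates its bound: not (31 < 23 < 43).
Result: Not a valid BST


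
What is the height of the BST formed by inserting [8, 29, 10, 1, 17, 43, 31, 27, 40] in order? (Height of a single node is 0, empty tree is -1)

Insertion order: [8, 29, 10, 1, 17, 43, 31, 27, 40]
Tree (level-order array): [8, 1, 29, None, None, 10, 43, None, 17, 31, None, None, 27, None, 40]
Compute height bottom-up (empty subtree = -1):
  height(1) = 1 + max(-1, -1) = 0
  height(27) = 1 + max(-1, -1) = 0
  height(17) = 1 + max(-1, 0) = 1
  height(10) = 1 + max(-1, 1) = 2
  height(40) = 1 + max(-1, -1) = 0
  height(31) = 1 + max(-1, 0) = 1
  height(43) = 1 + max(1, -1) = 2
  height(29) = 1 + max(2, 2) = 3
  height(8) = 1 + max(0, 3) = 4
Height = 4


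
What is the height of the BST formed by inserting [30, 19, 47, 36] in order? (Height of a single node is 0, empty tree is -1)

Insertion order: [30, 19, 47, 36]
Tree (level-order array): [30, 19, 47, None, None, 36]
Compute height bottom-up (empty subtree = -1):
  height(19) = 1 + max(-1, -1) = 0
  height(36) = 1 + max(-1, -1) = 0
  height(47) = 1 + max(0, -1) = 1
  height(30) = 1 + max(0, 1) = 2
Height = 2


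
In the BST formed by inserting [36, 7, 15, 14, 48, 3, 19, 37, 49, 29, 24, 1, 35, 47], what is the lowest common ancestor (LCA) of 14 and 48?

Tree insertion order: [36, 7, 15, 14, 48, 3, 19, 37, 49, 29, 24, 1, 35, 47]
Tree (level-order array): [36, 7, 48, 3, 15, 37, 49, 1, None, 14, 19, None, 47, None, None, None, None, None, None, None, 29, None, None, 24, 35]
In a BST, the LCA of p=14, q=48 is the first node v on the
root-to-leaf path with p <= v <= q (go left if both < v, right if both > v).
Walk from root:
  at 36: 14 <= 36 <= 48, this is the LCA
LCA = 36


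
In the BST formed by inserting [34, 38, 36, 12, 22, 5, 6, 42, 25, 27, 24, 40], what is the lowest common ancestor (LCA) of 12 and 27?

Tree insertion order: [34, 38, 36, 12, 22, 5, 6, 42, 25, 27, 24, 40]
Tree (level-order array): [34, 12, 38, 5, 22, 36, 42, None, 6, None, 25, None, None, 40, None, None, None, 24, 27]
In a BST, the LCA of p=12, q=27 is the first node v on the
root-to-leaf path with p <= v <= q (go left if both < v, right if both > v).
Walk from root:
  at 34: both 12 and 27 < 34, go left
  at 12: 12 <= 12 <= 27, this is the LCA
LCA = 12


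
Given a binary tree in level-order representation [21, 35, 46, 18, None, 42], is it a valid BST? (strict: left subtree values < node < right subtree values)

Level-order array: [21, 35, 46, 18, None, 42]
Validate using subtree bounds (lo, hi): at each node, require lo < value < hi,
then recurse left with hi=value and right with lo=value.
Preorder trace (stopping at first violation):
  at node 21 with bounds (-inf, +inf): OK
  at node 35 with bounds (-inf, 21): VIOLATION
Node 35 violates its bound: not (-inf < 35 < 21).
Result: Not a valid BST


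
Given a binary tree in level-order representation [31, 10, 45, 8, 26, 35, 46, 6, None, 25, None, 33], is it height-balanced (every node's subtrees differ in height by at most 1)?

Tree (level-order array): [31, 10, 45, 8, 26, 35, 46, 6, None, 25, None, 33]
Definition: a tree is height-balanced if, at every node, |h(left) - h(right)| <= 1 (empty subtree has height -1).
Bottom-up per-node check:
  node 6: h_left=-1, h_right=-1, diff=0 [OK], height=0
  node 8: h_left=0, h_right=-1, diff=1 [OK], height=1
  node 25: h_left=-1, h_right=-1, diff=0 [OK], height=0
  node 26: h_left=0, h_right=-1, diff=1 [OK], height=1
  node 10: h_left=1, h_right=1, diff=0 [OK], height=2
  node 33: h_left=-1, h_right=-1, diff=0 [OK], height=0
  node 35: h_left=0, h_right=-1, diff=1 [OK], height=1
  node 46: h_left=-1, h_right=-1, diff=0 [OK], height=0
  node 45: h_left=1, h_right=0, diff=1 [OK], height=2
  node 31: h_left=2, h_right=2, diff=0 [OK], height=3
All nodes satisfy the balance condition.
Result: Balanced


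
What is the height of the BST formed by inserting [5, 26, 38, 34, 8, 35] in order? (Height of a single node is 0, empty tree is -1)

Insertion order: [5, 26, 38, 34, 8, 35]
Tree (level-order array): [5, None, 26, 8, 38, None, None, 34, None, None, 35]
Compute height bottom-up (empty subtree = -1):
  height(8) = 1 + max(-1, -1) = 0
  height(35) = 1 + max(-1, -1) = 0
  height(34) = 1 + max(-1, 0) = 1
  height(38) = 1 + max(1, -1) = 2
  height(26) = 1 + max(0, 2) = 3
  height(5) = 1 + max(-1, 3) = 4
Height = 4


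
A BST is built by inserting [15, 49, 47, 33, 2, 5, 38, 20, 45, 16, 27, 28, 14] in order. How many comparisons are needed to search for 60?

Search path for 60: 15 -> 49
Found: False
Comparisons: 2


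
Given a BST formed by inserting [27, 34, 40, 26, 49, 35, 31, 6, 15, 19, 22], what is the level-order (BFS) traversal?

Tree insertion order: [27, 34, 40, 26, 49, 35, 31, 6, 15, 19, 22]
Tree (level-order array): [27, 26, 34, 6, None, 31, 40, None, 15, None, None, 35, 49, None, 19, None, None, None, None, None, 22]
BFS from the root, enqueuing left then right child of each popped node:
  queue [27] -> pop 27, enqueue [26, 34], visited so far: [27]
  queue [26, 34] -> pop 26, enqueue [6], visited so far: [27, 26]
  queue [34, 6] -> pop 34, enqueue [31, 40], visited so far: [27, 26, 34]
  queue [6, 31, 40] -> pop 6, enqueue [15], visited so far: [27, 26, 34, 6]
  queue [31, 40, 15] -> pop 31, enqueue [none], visited so far: [27, 26, 34, 6, 31]
  queue [40, 15] -> pop 40, enqueue [35, 49], visited so far: [27, 26, 34, 6, 31, 40]
  queue [15, 35, 49] -> pop 15, enqueue [19], visited so far: [27, 26, 34, 6, 31, 40, 15]
  queue [35, 49, 19] -> pop 35, enqueue [none], visited so far: [27, 26, 34, 6, 31, 40, 15, 35]
  queue [49, 19] -> pop 49, enqueue [none], visited so far: [27, 26, 34, 6, 31, 40, 15, 35, 49]
  queue [19] -> pop 19, enqueue [22], visited so far: [27, 26, 34, 6, 31, 40, 15, 35, 49, 19]
  queue [22] -> pop 22, enqueue [none], visited so far: [27, 26, 34, 6, 31, 40, 15, 35, 49, 19, 22]
Result: [27, 26, 34, 6, 31, 40, 15, 35, 49, 19, 22]


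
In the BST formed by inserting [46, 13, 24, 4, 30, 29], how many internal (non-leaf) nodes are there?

Tree built from: [46, 13, 24, 4, 30, 29]
Tree (level-order array): [46, 13, None, 4, 24, None, None, None, 30, 29]
Rule: An internal node has at least one child.
Per-node child counts:
  node 46: 1 child(ren)
  node 13: 2 child(ren)
  node 4: 0 child(ren)
  node 24: 1 child(ren)
  node 30: 1 child(ren)
  node 29: 0 child(ren)
Matching nodes: [46, 13, 24, 30]
Count of internal (non-leaf) nodes: 4


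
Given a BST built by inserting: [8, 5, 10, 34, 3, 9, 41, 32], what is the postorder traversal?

Tree insertion order: [8, 5, 10, 34, 3, 9, 41, 32]
Tree (level-order array): [8, 5, 10, 3, None, 9, 34, None, None, None, None, 32, 41]
Postorder traversal: [3, 5, 9, 32, 41, 34, 10, 8]


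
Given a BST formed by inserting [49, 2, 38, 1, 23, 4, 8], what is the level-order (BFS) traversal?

Tree insertion order: [49, 2, 38, 1, 23, 4, 8]
Tree (level-order array): [49, 2, None, 1, 38, None, None, 23, None, 4, None, None, 8]
BFS from the root, enqueuing left then right child of each popped node:
  queue [49] -> pop 49, enqueue [2], visited so far: [49]
  queue [2] -> pop 2, enqueue [1, 38], visited so far: [49, 2]
  queue [1, 38] -> pop 1, enqueue [none], visited so far: [49, 2, 1]
  queue [38] -> pop 38, enqueue [23], visited so far: [49, 2, 1, 38]
  queue [23] -> pop 23, enqueue [4], visited so far: [49, 2, 1, 38, 23]
  queue [4] -> pop 4, enqueue [8], visited so far: [49, 2, 1, 38, 23, 4]
  queue [8] -> pop 8, enqueue [none], visited so far: [49, 2, 1, 38, 23, 4, 8]
Result: [49, 2, 1, 38, 23, 4, 8]


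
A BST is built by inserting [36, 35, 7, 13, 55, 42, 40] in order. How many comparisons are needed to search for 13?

Search path for 13: 36 -> 35 -> 7 -> 13
Found: True
Comparisons: 4


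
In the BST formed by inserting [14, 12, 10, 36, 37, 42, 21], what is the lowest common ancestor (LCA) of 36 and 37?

Tree insertion order: [14, 12, 10, 36, 37, 42, 21]
Tree (level-order array): [14, 12, 36, 10, None, 21, 37, None, None, None, None, None, 42]
In a BST, the LCA of p=36, q=37 is the first node v on the
root-to-leaf path with p <= v <= q (go left if both < v, right if both > v).
Walk from root:
  at 14: both 36 and 37 > 14, go right
  at 36: 36 <= 36 <= 37, this is the LCA
LCA = 36


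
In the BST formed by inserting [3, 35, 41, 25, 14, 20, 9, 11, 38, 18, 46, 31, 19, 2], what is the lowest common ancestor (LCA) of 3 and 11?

Tree insertion order: [3, 35, 41, 25, 14, 20, 9, 11, 38, 18, 46, 31, 19, 2]
Tree (level-order array): [3, 2, 35, None, None, 25, 41, 14, 31, 38, 46, 9, 20, None, None, None, None, None, None, None, 11, 18, None, None, None, None, 19]
In a BST, the LCA of p=3, q=11 is the first node v on the
root-to-leaf path with p <= v <= q (go left if both < v, right if both > v).
Walk from root:
  at 3: 3 <= 3 <= 11, this is the LCA
LCA = 3


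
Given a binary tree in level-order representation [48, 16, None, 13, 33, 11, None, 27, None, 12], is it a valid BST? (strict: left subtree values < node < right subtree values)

Level-order array: [48, 16, None, 13, 33, 11, None, 27, None, 12]
Validate using subtree bounds (lo, hi): at each node, require lo < value < hi,
then recurse left with hi=value and right with lo=value.
Preorder trace (stopping at first violation):
  at node 48 with bounds (-inf, +inf): OK
  at node 16 with bounds (-inf, 48): OK
  at node 13 with bounds (-inf, 16): OK
  at node 11 with bounds (-inf, 13): OK
  at node 12 with bounds (-inf, 11): VIOLATION
Node 12 violates its bound: not (-inf < 12 < 11).
Result: Not a valid BST


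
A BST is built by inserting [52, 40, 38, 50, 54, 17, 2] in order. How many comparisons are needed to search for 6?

Search path for 6: 52 -> 40 -> 38 -> 17 -> 2
Found: False
Comparisons: 5


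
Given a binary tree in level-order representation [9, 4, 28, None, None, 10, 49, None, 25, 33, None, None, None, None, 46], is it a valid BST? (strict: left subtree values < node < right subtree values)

Level-order array: [9, 4, 28, None, None, 10, 49, None, 25, 33, None, None, None, None, 46]
Validate using subtree bounds (lo, hi): at each node, require lo < value < hi,
then recurse left with hi=value and right with lo=value.
Preorder trace (stopping at first violation):
  at node 9 with bounds (-inf, +inf): OK
  at node 4 with bounds (-inf, 9): OK
  at node 28 with bounds (9, +inf): OK
  at node 10 with bounds (9, 28): OK
  at node 25 with bounds (10, 28): OK
  at node 49 with bounds (28, +inf): OK
  at node 33 with bounds (28, 49): OK
  at node 46 with bounds (33, 49): OK
No violation found at any node.
Result: Valid BST


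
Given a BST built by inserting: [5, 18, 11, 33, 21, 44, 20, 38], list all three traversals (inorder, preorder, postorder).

Tree insertion order: [5, 18, 11, 33, 21, 44, 20, 38]
Tree (level-order array): [5, None, 18, 11, 33, None, None, 21, 44, 20, None, 38]
Inorder (L, root, R): [5, 11, 18, 20, 21, 33, 38, 44]
Preorder (root, L, R): [5, 18, 11, 33, 21, 20, 44, 38]
Postorder (L, R, root): [11, 20, 21, 38, 44, 33, 18, 5]


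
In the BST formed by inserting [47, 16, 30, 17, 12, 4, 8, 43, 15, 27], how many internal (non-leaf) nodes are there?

Tree built from: [47, 16, 30, 17, 12, 4, 8, 43, 15, 27]
Tree (level-order array): [47, 16, None, 12, 30, 4, 15, 17, 43, None, 8, None, None, None, 27]
Rule: An internal node has at least one child.
Per-node child counts:
  node 47: 1 child(ren)
  node 16: 2 child(ren)
  node 12: 2 child(ren)
  node 4: 1 child(ren)
  node 8: 0 child(ren)
  node 15: 0 child(ren)
  node 30: 2 child(ren)
  node 17: 1 child(ren)
  node 27: 0 child(ren)
  node 43: 0 child(ren)
Matching nodes: [47, 16, 12, 4, 30, 17]
Count of internal (non-leaf) nodes: 6


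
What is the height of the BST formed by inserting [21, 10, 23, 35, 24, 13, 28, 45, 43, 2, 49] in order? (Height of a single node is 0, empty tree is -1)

Insertion order: [21, 10, 23, 35, 24, 13, 28, 45, 43, 2, 49]
Tree (level-order array): [21, 10, 23, 2, 13, None, 35, None, None, None, None, 24, 45, None, 28, 43, 49]
Compute height bottom-up (empty subtree = -1):
  height(2) = 1 + max(-1, -1) = 0
  height(13) = 1 + max(-1, -1) = 0
  height(10) = 1 + max(0, 0) = 1
  height(28) = 1 + max(-1, -1) = 0
  height(24) = 1 + max(-1, 0) = 1
  height(43) = 1 + max(-1, -1) = 0
  height(49) = 1 + max(-1, -1) = 0
  height(45) = 1 + max(0, 0) = 1
  height(35) = 1 + max(1, 1) = 2
  height(23) = 1 + max(-1, 2) = 3
  height(21) = 1 + max(1, 3) = 4
Height = 4


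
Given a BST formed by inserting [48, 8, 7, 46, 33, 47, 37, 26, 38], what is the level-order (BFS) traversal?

Tree insertion order: [48, 8, 7, 46, 33, 47, 37, 26, 38]
Tree (level-order array): [48, 8, None, 7, 46, None, None, 33, 47, 26, 37, None, None, None, None, None, 38]
BFS from the root, enqueuing left then right child of each popped node:
  queue [48] -> pop 48, enqueue [8], visited so far: [48]
  queue [8] -> pop 8, enqueue [7, 46], visited so far: [48, 8]
  queue [7, 46] -> pop 7, enqueue [none], visited so far: [48, 8, 7]
  queue [46] -> pop 46, enqueue [33, 47], visited so far: [48, 8, 7, 46]
  queue [33, 47] -> pop 33, enqueue [26, 37], visited so far: [48, 8, 7, 46, 33]
  queue [47, 26, 37] -> pop 47, enqueue [none], visited so far: [48, 8, 7, 46, 33, 47]
  queue [26, 37] -> pop 26, enqueue [none], visited so far: [48, 8, 7, 46, 33, 47, 26]
  queue [37] -> pop 37, enqueue [38], visited so far: [48, 8, 7, 46, 33, 47, 26, 37]
  queue [38] -> pop 38, enqueue [none], visited so far: [48, 8, 7, 46, 33, 47, 26, 37, 38]
Result: [48, 8, 7, 46, 33, 47, 26, 37, 38]


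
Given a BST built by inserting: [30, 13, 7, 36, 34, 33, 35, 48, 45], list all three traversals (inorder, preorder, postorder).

Tree insertion order: [30, 13, 7, 36, 34, 33, 35, 48, 45]
Tree (level-order array): [30, 13, 36, 7, None, 34, 48, None, None, 33, 35, 45]
Inorder (L, root, R): [7, 13, 30, 33, 34, 35, 36, 45, 48]
Preorder (root, L, R): [30, 13, 7, 36, 34, 33, 35, 48, 45]
Postorder (L, R, root): [7, 13, 33, 35, 34, 45, 48, 36, 30]


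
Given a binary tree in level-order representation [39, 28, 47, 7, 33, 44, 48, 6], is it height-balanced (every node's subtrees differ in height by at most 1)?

Tree (level-order array): [39, 28, 47, 7, 33, 44, 48, 6]
Definition: a tree is height-balanced if, at every node, |h(left) - h(right)| <= 1 (empty subtree has height -1).
Bottom-up per-node check:
  node 6: h_left=-1, h_right=-1, diff=0 [OK], height=0
  node 7: h_left=0, h_right=-1, diff=1 [OK], height=1
  node 33: h_left=-1, h_right=-1, diff=0 [OK], height=0
  node 28: h_left=1, h_right=0, diff=1 [OK], height=2
  node 44: h_left=-1, h_right=-1, diff=0 [OK], height=0
  node 48: h_left=-1, h_right=-1, diff=0 [OK], height=0
  node 47: h_left=0, h_right=0, diff=0 [OK], height=1
  node 39: h_left=2, h_right=1, diff=1 [OK], height=3
All nodes satisfy the balance condition.
Result: Balanced


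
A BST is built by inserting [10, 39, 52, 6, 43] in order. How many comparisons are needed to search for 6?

Search path for 6: 10 -> 6
Found: True
Comparisons: 2


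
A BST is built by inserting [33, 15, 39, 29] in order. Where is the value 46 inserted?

Starting tree (level order): [33, 15, 39, None, 29]
Insertion path: 33 -> 39
Result: insert 46 as right child of 39
Final tree (level order): [33, 15, 39, None, 29, None, 46]


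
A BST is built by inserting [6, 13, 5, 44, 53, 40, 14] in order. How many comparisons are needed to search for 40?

Search path for 40: 6 -> 13 -> 44 -> 40
Found: True
Comparisons: 4


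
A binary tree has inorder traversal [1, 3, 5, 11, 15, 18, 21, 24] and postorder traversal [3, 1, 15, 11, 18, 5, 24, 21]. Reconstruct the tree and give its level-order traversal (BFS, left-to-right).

Inorder:   [1, 3, 5, 11, 15, 18, 21, 24]
Postorder: [3, 1, 15, 11, 18, 5, 24, 21]
Algorithm: postorder visits root last, so walk postorder right-to-left;
each value is the root of the current inorder slice — split it at that
value, recurse on the right subtree first, then the left.
Recursive splits:
  root=21; inorder splits into left=[1, 3, 5, 11, 15, 18], right=[24]
  root=24; inorder splits into left=[], right=[]
  root=5; inorder splits into left=[1, 3], right=[11, 15, 18]
  root=18; inorder splits into left=[11, 15], right=[]
  root=11; inorder splits into left=[], right=[15]
  root=15; inorder splits into left=[], right=[]
  root=1; inorder splits into left=[], right=[3]
  root=3; inorder splits into left=[], right=[]
Reconstructed level-order: [21, 5, 24, 1, 18, 3, 11, 15]


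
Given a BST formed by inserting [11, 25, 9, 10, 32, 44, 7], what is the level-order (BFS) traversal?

Tree insertion order: [11, 25, 9, 10, 32, 44, 7]
Tree (level-order array): [11, 9, 25, 7, 10, None, 32, None, None, None, None, None, 44]
BFS from the root, enqueuing left then right child of each popped node:
  queue [11] -> pop 11, enqueue [9, 25], visited so far: [11]
  queue [9, 25] -> pop 9, enqueue [7, 10], visited so far: [11, 9]
  queue [25, 7, 10] -> pop 25, enqueue [32], visited so far: [11, 9, 25]
  queue [7, 10, 32] -> pop 7, enqueue [none], visited so far: [11, 9, 25, 7]
  queue [10, 32] -> pop 10, enqueue [none], visited so far: [11, 9, 25, 7, 10]
  queue [32] -> pop 32, enqueue [44], visited so far: [11, 9, 25, 7, 10, 32]
  queue [44] -> pop 44, enqueue [none], visited so far: [11, 9, 25, 7, 10, 32, 44]
Result: [11, 9, 25, 7, 10, 32, 44]


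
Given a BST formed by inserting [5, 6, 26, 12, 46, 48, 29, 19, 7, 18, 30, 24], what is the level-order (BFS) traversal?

Tree insertion order: [5, 6, 26, 12, 46, 48, 29, 19, 7, 18, 30, 24]
Tree (level-order array): [5, None, 6, None, 26, 12, 46, 7, 19, 29, 48, None, None, 18, 24, None, 30]
BFS from the root, enqueuing left then right child of each popped node:
  queue [5] -> pop 5, enqueue [6], visited so far: [5]
  queue [6] -> pop 6, enqueue [26], visited so far: [5, 6]
  queue [26] -> pop 26, enqueue [12, 46], visited so far: [5, 6, 26]
  queue [12, 46] -> pop 12, enqueue [7, 19], visited so far: [5, 6, 26, 12]
  queue [46, 7, 19] -> pop 46, enqueue [29, 48], visited so far: [5, 6, 26, 12, 46]
  queue [7, 19, 29, 48] -> pop 7, enqueue [none], visited so far: [5, 6, 26, 12, 46, 7]
  queue [19, 29, 48] -> pop 19, enqueue [18, 24], visited so far: [5, 6, 26, 12, 46, 7, 19]
  queue [29, 48, 18, 24] -> pop 29, enqueue [30], visited so far: [5, 6, 26, 12, 46, 7, 19, 29]
  queue [48, 18, 24, 30] -> pop 48, enqueue [none], visited so far: [5, 6, 26, 12, 46, 7, 19, 29, 48]
  queue [18, 24, 30] -> pop 18, enqueue [none], visited so far: [5, 6, 26, 12, 46, 7, 19, 29, 48, 18]
  queue [24, 30] -> pop 24, enqueue [none], visited so far: [5, 6, 26, 12, 46, 7, 19, 29, 48, 18, 24]
  queue [30] -> pop 30, enqueue [none], visited so far: [5, 6, 26, 12, 46, 7, 19, 29, 48, 18, 24, 30]
Result: [5, 6, 26, 12, 46, 7, 19, 29, 48, 18, 24, 30]


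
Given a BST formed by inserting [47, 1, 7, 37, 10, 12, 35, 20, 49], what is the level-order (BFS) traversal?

Tree insertion order: [47, 1, 7, 37, 10, 12, 35, 20, 49]
Tree (level-order array): [47, 1, 49, None, 7, None, None, None, 37, 10, None, None, 12, None, 35, 20]
BFS from the root, enqueuing left then right child of each popped node:
  queue [47] -> pop 47, enqueue [1, 49], visited so far: [47]
  queue [1, 49] -> pop 1, enqueue [7], visited so far: [47, 1]
  queue [49, 7] -> pop 49, enqueue [none], visited so far: [47, 1, 49]
  queue [7] -> pop 7, enqueue [37], visited so far: [47, 1, 49, 7]
  queue [37] -> pop 37, enqueue [10], visited so far: [47, 1, 49, 7, 37]
  queue [10] -> pop 10, enqueue [12], visited so far: [47, 1, 49, 7, 37, 10]
  queue [12] -> pop 12, enqueue [35], visited so far: [47, 1, 49, 7, 37, 10, 12]
  queue [35] -> pop 35, enqueue [20], visited so far: [47, 1, 49, 7, 37, 10, 12, 35]
  queue [20] -> pop 20, enqueue [none], visited so far: [47, 1, 49, 7, 37, 10, 12, 35, 20]
Result: [47, 1, 49, 7, 37, 10, 12, 35, 20]


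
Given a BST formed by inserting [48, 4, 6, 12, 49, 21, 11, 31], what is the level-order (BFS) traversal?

Tree insertion order: [48, 4, 6, 12, 49, 21, 11, 31]
Tree (level-order array): [48, 4, 49, None, 6, None, None, None, 12, 11, 21, None, None, None, 31]
BFS from the root, enqueuing left then right child of each popped node:
  queue [48] -> pop 48, enqueue [4, 49], visited so far: [48]
  queue [4, 49] -> pop 4, enqueue [6], visited so far: [48, 4]
  queue [49, 6] -> pop 49, enqueue [none], visited so far: [48, 4, 49]
  queue [6] -> pop 6, enqueue [12], visited so far: [48, 4, 49, 6]
  queue [12] -> pop 12, enqueue [11, 21], visited so far: [48, 4, 49, 6, 12]
  queue [11, 21] -> pop 11, enqueue [none], visited so far: [48, 4, 49, 6, 12, 11]
  queue [21] -> pop 21, enqueue [31], visited so far: [48, 4, 49, 6, 12, 11, 21]
  queue [31] -> pop 31, enqueue [none], visited so far: [48, 4, 49, 6, 12, 11, 21, 31]
Result: [48, 4, 49, 6, 12, 11, 21, 31]


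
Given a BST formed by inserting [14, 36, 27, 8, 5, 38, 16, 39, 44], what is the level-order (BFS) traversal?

Tree insertion order: [14, 36, 27, 8, 5, 38, 16, 39, 44]
Tree (level-order array): [14, 8, 36, 5, None, 27, 38, None, None, 16, None, None, 39, None, None, None, 44]
BFS from the root, enqueuing left then right child of each popped node:
  queue [14] -> pop 14, enqueue [8, 36], visited so far: [14]
  queue [8, 36] -> pop 8, enqueue [5], visited so far: [14, 8]
  queue [36, 5] -> pop 36, enqueue [27, 38], visited so far: [14, 8, 36]
  queue [5, 27, 38] -> pop 5, enqueue [none], visited so far: [14, 8, 36, 5]
  queue [27, 38] -> pop 27, enqueue [16], visited so far: [14, 8, 36, 5, 27]
  queue [38, 16] -> pop 38, enqueue [39], visited so far: [14, 8, 36, 5, 27, 38]
  queue [16, 39] -> pop 16, enqueue [none], visited so far: [14, 8, 36, 5, 27, 38, 16]
  queue [39] -> pop 39, enqueue [44], visited so far: [14, 8, 36, 5, 27, 38, 16, 39]
  queue [44] -> pop 44, enqueue [none], visited so far: [14, 8, 36, 5, 27, 38, 16, 39, 44]
Result: [14, 8, 36, 5, 27, 38, 16, 39, 44]


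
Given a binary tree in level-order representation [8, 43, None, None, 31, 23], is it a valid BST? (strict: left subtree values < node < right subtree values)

Level-order array: [8, 43, None, None, 31, 23]
Validate using subtree bounds (lo, hi): at each node, require lo < value < hi,
then recurse left with hi=value and right with lo=value.
Preorder trace (stopping at first violation):
  at node 8 with bounds (-inf, +inf): OK
  at node 43 with bounds (-inf, 8): VIOLATION
Node 43 violates its bound: not (-inf < 43 < 8).
Result: Not a valid BST


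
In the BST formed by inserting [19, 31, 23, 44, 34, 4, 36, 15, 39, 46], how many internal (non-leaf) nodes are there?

Tree built from: [19, 31, 23, 44, 34, 4, 36, 15, 39, 46]
Tree (level-order array): [19, 4, 31, None, 15, 23, 44, None, None, None, None, 34, 46, None, 36, None, None, None, 39]
Rule: An internal node has at least one child.
Per-node child counts:
  node 19: 2 child(ren)
  node 4: 1 child(ren)
  node 15: 0 child(ren)
  node 31: 2 child(ren)
  node 23: 0 child(ren)
  node 44: 2 child(ren)
  node 34: 1 child(ren)
  node 36: 1 child(ren)
  node 39: 0 child(ren)
  node 46: 0 child(ren)
Matching nodes: [19, 4, 31, 44, 34, 36]
Count of internal (non-leaf) nodes: 6


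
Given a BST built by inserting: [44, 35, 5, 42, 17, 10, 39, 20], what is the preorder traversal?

Tree insertion order: [44, 35, 5, 42, 17, 10, 39, 20]
Tree (level-order array): [44, 35, None, 5, 42, None, 17, 39, None, 10, 20]
Preorder traversal: [44, 35, 5, 17, 10, 20, 42, 39]


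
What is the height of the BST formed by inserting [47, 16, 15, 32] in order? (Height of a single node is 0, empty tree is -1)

Insertion order: [47, 16, 15, 32]
Tree (level-order array): [47, 16, None, 15, 32]
Compute height bottom-up (empty subtree = -1):
  height(15) = 1 + max(-1, -1) = 0
  height(32) = 1 + max(-1, -1) = 0
  height(16) = 1 + max(0, 0) = 1
  height(47) = 1 + max(1, -1) = 2
Height = 2


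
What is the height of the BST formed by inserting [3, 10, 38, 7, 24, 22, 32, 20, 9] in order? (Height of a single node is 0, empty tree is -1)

Insertion order: [3, 10, 38, 7, 24, 22, 32, 20, 9]
Tree (level-order array): [3, None, 10, 7, 38, None, 9, 24, None, None, None, 22, 32, 20]
Compute height bottom-up (empty subtree = -1):
  height(9) = 1 + max(-1, -1) = 0
  height(7) = 1 + max(-1, 0) = 1
  height(20) = 1 + max(-1, -1) = 0
  height(22) = 1 + max(0, -1) = 1
  height(32) = 1 + max(-1, -1) = 0
  height(24) = 1 + max(1, 0) = 2
  height(38) = 1 + max(2, -1) = 3
  height(10) = 1 + max(1, 3) = 4
  height(3) = 1 + max(-1, 4) = 5
Height = 5


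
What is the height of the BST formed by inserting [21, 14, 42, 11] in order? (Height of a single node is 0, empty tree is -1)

Insertion order: [21, 14, 42, 11]
Tree (level-order array): [21, 14, 42, 11]
Compute height bottom-up (empty subtree = -1):
  height(11) = 1 + max(-1, -1) = 0
  height(14) = 1 + max(0, -1) = 1
  height(42) = 1 + max(-1, -1) = 0
  height(21) = 1 + max(1, 0) = 2
Height = 2


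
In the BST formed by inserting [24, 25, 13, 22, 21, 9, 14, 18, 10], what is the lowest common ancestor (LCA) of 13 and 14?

Tree insertion order: [24, 25, 13, 22, 21, 9, 14, 18, 10]
Tree (level-order array): [24, 13, 25, 9, 22, None, None, None, 10, 21, None, None, None, 14, None, None, 18]
In a BST, the LCA of p=13, q=14 is the first node v on the
root-to-leaf path with p <= v <= q (go left if both < v, right if both > v).
Walk from root:
  at 24: both 13 and 14 < 24, go left
  at 13: 13 <= 13 <= 14, this is the LCA
LCA = 13


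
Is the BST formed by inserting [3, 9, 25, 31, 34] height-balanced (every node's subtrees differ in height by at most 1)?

Tree (level-order array): [3, None, 9, None, 25, None, 31, None, 34]
Definition: a tree is height-balanced if, at every node, |h(left) - h(right)| <= 1 (empty subtree has height -1).
Bottom-up per-node check:
  node 34: h_left=-1, h_right=-1, diff=0 [OK], height=0
  node 31: h_left=-1, h_right=0, diff=1 [OK], height=1
  node 25: h_left=-1, h_right=1, diff=2 [FAIL (|-1-1|=2 > 1)], height=2
  node 9: h_left=-1, h_right=2, diff=3 [FAIL (|-1-2|=3 > 1)], height=3
  node 3: h_left=-1, h_right=3, diff=4 [FAIL (|-1-3|=4 > 1)], height=4
Node 25 violates the condition: |-1 - 1| = 2 > 1.
Result: Not balanced


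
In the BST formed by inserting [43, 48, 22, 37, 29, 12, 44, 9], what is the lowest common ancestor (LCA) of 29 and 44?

Tree insertion order: [43, 48, 22, 37, 29, 12, 44, 9]
Tree (level-order array): [43, 22, 48, 12, 37, 44, None, 9, None, 29]
In a BST, the LCA of p=29, q=44 is the first node v on the
root-to-leaf path with p <= v <= q (go left if both < v, right if both > v).
Walk from root:
  at 43: 29 <= 43 <= 44, this is the LCA
LCA = 43


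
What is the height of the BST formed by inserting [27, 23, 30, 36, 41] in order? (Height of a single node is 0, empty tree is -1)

Insertion order: [27, 23, 30, 36, 41]
Tree (level-order array): [27, 23, 30, None, None, None, 36, None, 41]
Compute height bottom-up (empty subtree = -1):
  height(23) = 1 + max(-1, -1) = 0
  height(41) = 1 + max(-1, -1) = 0
  height(36) = 1 + max(-1, 0) = 1
  height(30) = 1 + max(-1, 1) = 2
  height(27) = 1 + max(0, 2) = 3
Height = 3


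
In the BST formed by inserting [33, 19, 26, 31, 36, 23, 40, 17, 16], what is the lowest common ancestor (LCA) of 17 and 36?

Tree insertion order: [33, 19, 26, 31, 36, 23, 40, 17, 16]
Tree (level-order array): [33, 19, 36, 17, 26, None, 40, 16, None, 23, 31]
In a BST, the LCA of p=17, q=36 is the first node v on the
root-to-leaf path with p <= v <= q (go left if both < v, right if both > v).
Walk from root:
  at 33: 17 <= 33 <= 36, this is the LCA
LCA = 33
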